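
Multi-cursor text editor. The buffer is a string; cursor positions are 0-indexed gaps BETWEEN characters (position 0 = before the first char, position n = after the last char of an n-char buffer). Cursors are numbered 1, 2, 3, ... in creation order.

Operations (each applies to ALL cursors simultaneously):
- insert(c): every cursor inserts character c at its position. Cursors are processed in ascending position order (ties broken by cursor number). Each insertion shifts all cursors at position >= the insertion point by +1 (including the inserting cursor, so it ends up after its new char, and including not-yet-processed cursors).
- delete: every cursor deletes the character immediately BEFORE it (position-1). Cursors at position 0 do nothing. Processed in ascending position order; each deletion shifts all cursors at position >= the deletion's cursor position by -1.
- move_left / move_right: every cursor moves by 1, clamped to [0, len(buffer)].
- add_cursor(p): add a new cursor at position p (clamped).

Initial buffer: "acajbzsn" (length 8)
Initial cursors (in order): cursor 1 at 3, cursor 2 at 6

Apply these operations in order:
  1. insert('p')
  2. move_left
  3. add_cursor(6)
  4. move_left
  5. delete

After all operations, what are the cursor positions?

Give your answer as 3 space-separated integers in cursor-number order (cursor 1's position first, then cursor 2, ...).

After op 1 (insert('p')): buffer="acapjbzpsn" (len 10), cursors c1@4 c2@8, authorship ...1...2..
After op 2 (move_left): buffer="acapjbzpsn" (len 10), cursors c1@3 c2@7, authorship ...1...2..
After op 3 (add_cursor(6)): buffer="acapjbzpsn" (len 10), cursors c1@3 c3@6 c2@7, authorship ...1...2..
After op 4 (move_left): buffer="acapjbzpsn" (len 10), cursors c1@2 c3@5 c2@6, authorship ...1...2..
After op 5 (delete): buffer="aapzpsn" (len 7), cursors c1@1 c2@3 c3@3, authorship ..1.2..

Answer: 1 3 3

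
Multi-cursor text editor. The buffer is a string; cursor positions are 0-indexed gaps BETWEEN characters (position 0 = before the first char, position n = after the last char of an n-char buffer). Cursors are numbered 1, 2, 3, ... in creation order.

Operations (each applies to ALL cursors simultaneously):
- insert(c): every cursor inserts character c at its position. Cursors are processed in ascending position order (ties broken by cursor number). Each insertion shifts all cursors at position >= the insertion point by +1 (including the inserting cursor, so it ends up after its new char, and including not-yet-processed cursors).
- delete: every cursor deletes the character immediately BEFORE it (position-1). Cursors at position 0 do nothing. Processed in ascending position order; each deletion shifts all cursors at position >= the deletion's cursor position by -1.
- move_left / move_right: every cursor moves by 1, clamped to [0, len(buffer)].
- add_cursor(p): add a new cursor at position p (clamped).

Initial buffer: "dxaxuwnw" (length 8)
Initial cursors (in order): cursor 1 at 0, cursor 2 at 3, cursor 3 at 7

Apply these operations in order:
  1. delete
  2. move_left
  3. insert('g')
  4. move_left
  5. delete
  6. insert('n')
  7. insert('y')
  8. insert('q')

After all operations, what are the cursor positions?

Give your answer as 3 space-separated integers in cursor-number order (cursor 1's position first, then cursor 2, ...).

After op 1 (delete): buffer="dxxuww" (len 6), cursors c1@0 c2@2 c3@5, authorship ......
After op 2 (move_left): buffer="dxxuww" (len 6), cursors c1@0 c2@1 c3@4, authorship ......
After op 3 (insert('g')): buffer="gdgxxugww" (len 9), cursors c1@1 c2@3 c3@7, authorship 1.2...3..
After op 4 (move_left): buffer="gdgxxugww" (len 9), cursors c1@0 c2@2 c3@6, authorship 1.2...3..
After op 5 (delete): buffer="ggxxgww" (len 7), cursors c1@0 c2@1 c3@4, authorship 12..3..
After op 6 (insert('n')): buffer="ngngxxngww" (len 10), cursors c1@1 c2@3 c3@7, authorship 1122..33..
After op 7 (insert('y')): buffer="nygnygxxnygww" (len 13), cursors c1@2 c2@5 c3@10, authorship 111222..333..
After op 8 (insert('q')): buffer="nyqgnyqgxxnyqgww" (len 16), cursors c1@3 c2@7 c3@13, authorship 11112222..3333..

Answer: 3 7 13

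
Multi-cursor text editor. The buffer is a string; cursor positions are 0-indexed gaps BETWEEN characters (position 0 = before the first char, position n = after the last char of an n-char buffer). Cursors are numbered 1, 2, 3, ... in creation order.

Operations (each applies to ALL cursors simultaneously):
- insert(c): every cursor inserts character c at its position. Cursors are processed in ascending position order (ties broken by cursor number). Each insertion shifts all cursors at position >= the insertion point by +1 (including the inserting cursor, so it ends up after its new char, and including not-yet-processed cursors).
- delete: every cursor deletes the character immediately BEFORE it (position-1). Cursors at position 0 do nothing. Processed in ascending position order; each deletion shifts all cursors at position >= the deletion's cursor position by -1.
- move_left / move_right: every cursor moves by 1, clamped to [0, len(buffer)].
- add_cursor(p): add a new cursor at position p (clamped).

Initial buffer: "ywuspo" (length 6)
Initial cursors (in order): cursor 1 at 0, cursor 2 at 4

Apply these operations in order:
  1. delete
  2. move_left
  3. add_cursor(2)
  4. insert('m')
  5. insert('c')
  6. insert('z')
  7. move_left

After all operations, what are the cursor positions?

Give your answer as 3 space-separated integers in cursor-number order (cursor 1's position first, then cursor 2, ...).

Answer: 2 10 10

Derivation:
After op 1 (delete): buffer="ywupo" (len 5), cursors c1@0 c2@3, authorship .....
After op 2 (move_left): buffer="ywupo" (len 5), cursors c1@0 c2@2, authorship .....
After op 3 (add_cursor(2)): buffer="ywupo" (len 5), cursors c1@0 c2@2 c3@2, authorship .....
After op 4 (insert('m')): buffer="mywmmupo" (len 8), cursors c1@1 c2@5 c3@5, authorship 1..23...
After op 5 (insert('c')): buffer="mcywmmccupo" (len 11), cursors c1@2 c2@8 c3@8, authorship 11..2323...
After op 6 (insert('z')): buffer="mczywmmcczzupo" (len 14), cursors c1@3 c2@11 c3@11, authorship 111..232323...
After op 7 (move_left): buffer="mczywmmcczzupo" (len 14), cursors c1@2 c2@10 c3@10, authorship 111..232323...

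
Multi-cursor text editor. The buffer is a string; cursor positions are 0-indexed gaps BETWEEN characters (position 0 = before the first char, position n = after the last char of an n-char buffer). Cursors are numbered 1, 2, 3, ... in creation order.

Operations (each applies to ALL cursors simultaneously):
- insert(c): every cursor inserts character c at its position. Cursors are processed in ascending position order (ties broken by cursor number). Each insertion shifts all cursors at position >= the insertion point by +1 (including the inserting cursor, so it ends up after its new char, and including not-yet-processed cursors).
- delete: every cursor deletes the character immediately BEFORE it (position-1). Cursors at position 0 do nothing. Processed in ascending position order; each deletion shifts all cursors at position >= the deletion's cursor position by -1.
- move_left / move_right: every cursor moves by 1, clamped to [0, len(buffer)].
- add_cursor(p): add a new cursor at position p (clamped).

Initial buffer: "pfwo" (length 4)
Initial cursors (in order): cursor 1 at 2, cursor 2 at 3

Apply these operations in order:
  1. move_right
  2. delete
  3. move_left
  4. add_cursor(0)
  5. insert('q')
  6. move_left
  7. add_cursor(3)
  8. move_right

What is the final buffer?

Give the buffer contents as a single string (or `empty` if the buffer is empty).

After op 1 (move_right): buffer="pfwo" (len 4), cursors c1@3 c2@4, authorship ....
After op 2 (delete): buffer="pf" (len 2), cursors c1@2 c2@2, authorship ..
After op 3 (move_left): buffer="pf" (len 2), cursors c1@1 c2@1, authorship ..
After op 4 (add_cursor(0)): buffer="pf" (len 2), cursors c3@0 c1@1 c2@1, authorship ..
After op 5 (insert('q')): buffer="qpqqf" (len 5), cursors c3@1 c1@4 c2@4, authorship 3.12.
After op 6 (move_left): buffer="qpqqf" (len 5), cursors c3@0 c1@3 c2@3, authorship 3.12.
After op 7 (add_cursor(3)): buffer="qpqqf" (len 5), cursors c3@0 c1@3 c2@3 c4@3, authorship 3.12.
After op 8 (move_right): buffer="qpqqf" (len 5), cursors c3@1 c1@4 c2@4 c4@4, authorship 3.12.

Answer: qpqqf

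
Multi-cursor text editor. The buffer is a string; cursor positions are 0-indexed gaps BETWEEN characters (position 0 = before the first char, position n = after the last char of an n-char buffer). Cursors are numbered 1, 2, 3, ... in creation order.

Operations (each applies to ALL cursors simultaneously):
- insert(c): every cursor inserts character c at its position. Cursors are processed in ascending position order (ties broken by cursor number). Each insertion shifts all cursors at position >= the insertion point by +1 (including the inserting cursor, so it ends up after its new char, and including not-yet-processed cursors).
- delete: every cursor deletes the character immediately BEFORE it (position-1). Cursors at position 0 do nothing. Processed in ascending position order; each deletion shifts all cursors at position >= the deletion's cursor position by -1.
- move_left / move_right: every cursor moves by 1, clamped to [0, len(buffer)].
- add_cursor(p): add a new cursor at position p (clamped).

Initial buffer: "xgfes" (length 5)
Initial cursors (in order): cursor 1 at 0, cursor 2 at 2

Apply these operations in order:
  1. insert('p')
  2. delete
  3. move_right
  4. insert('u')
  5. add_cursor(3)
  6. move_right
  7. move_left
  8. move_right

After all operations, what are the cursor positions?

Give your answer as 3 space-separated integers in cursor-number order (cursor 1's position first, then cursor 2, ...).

After op 1 (insert('p')): buffer="pxgpfes" (len 7), cursors c1@1 c2@4, authorship 1..2...
After op 2 (delete): buffer="xgfes" (len 5), cursors c1@0 c2@2, authorship .....
After op 3 (move_right): buffer="xgfes" (len 5), cursors c1@1 c2@3, authorship .....
After op 4 (insert('u')): buffer="xugfues" (len 7), cursors c1@2 c2@5, authorship .1..2..
After op 5 (add_cursor(3)): buffer="xugfues" (len 7), cursors c1@2 c3@3 c2@5, authorship .1..2..
After op 6 (move_right): buffer="xugfues" (len 7), cursors c1@3 c3@4 c2@6, authorship .1..2..
After op 7 (move_left): buffer="xugfues" (len 7), cursors c1@2 c3@3 c2@5, authorship .1..2..
After op 8 (move_right): buffer="xugfues" (len 7), cursors c1@3 c3@4 c2@6, authorship .1..2..

Answer: 3 6 4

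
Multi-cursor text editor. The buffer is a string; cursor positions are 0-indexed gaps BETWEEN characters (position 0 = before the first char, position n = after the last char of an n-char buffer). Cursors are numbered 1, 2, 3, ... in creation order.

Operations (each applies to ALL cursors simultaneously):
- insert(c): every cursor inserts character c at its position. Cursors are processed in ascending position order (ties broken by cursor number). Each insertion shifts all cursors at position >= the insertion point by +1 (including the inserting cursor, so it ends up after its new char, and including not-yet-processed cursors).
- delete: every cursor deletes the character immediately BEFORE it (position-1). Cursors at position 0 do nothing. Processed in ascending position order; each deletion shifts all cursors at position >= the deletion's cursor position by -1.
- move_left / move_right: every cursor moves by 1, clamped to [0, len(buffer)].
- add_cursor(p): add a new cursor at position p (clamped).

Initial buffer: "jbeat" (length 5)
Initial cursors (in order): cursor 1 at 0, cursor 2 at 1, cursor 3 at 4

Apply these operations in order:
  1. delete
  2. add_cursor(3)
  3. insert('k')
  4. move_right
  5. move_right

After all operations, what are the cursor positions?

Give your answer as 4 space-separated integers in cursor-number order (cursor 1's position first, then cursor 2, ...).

After op 1 (delete): buffer="bet" (len 3), cursors c1@0 c2@0 c3@2, authorship ...
After op 2 (add_cursor(3)): buffer="bet" (len 3), cursors c1@0 c2@0 c3@2 c4@3, authorship ...
After op 3 (insert('k')): buffer="kkbektk" (len 7), cursors c1@2 c2@2 c3@5 c4@7, authorship 12..3.4
After op 4 (move_right): buffer="kkbektk" (len 7), cursors c1@3 c2@3 c3@6 c4@7, authorship 12..3.4
After op 5 (move_right): buffer="kkbektk" (len 7), cursors c1@4 c2@4 c3@7 c4@7, authorship 12..3.4

Answer: 4 4 7 7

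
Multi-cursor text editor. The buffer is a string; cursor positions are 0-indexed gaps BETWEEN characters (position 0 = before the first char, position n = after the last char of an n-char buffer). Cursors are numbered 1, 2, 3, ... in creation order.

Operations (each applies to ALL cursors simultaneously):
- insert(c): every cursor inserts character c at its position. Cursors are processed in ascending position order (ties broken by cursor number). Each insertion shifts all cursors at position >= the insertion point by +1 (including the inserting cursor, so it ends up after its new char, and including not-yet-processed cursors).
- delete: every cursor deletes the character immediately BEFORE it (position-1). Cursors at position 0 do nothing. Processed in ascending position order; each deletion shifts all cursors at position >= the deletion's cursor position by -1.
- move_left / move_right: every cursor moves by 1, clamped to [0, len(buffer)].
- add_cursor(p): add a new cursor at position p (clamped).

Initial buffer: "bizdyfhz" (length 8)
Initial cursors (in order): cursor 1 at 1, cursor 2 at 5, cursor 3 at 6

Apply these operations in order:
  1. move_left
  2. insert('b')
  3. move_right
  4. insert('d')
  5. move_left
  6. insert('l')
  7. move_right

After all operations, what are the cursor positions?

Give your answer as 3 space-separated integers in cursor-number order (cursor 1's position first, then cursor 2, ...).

After op 1 (move_left): buffer="bizdyfhz" (len 8), cursors c1@0 c2@4 c3@5, authorship ........
After op 2 (insert('b')): buffer="bbizdbybfhz" (len 11), cursors c1@1 c2@6 c3@8, authorship 1....2.3...
After op 3 (move_right): buffer="bbizdbybfhz" (len 11), cursors c1@2 c2@7 c3@9, authorship 1....2.3...
After op 4 (insert('d')): buffer="bbdizdbydbfdhz" (len 14), cursors c1@3 c2@9 c3@12, authorship 1.1...2.23.3..
After op 5 (move_left): buffer="bbdizdbydbfdhz" (len 14), cursors c1@2 c2@8 c3@11, authorship 1.1...2.23.3..
After op 6 (insert('l')): buffer="bbldizdbyldbfldhz" (len 17), cursors c1@3 c2@10 c3@14, authorship 1.11...2.223.33..
After op 7 (move_right): buffer="bbldizdbyldbfldhz" (len 17), cursors c1@4 c2@11 c3@15, authorship 1.11...2.223.33..

Answer: 4 11 15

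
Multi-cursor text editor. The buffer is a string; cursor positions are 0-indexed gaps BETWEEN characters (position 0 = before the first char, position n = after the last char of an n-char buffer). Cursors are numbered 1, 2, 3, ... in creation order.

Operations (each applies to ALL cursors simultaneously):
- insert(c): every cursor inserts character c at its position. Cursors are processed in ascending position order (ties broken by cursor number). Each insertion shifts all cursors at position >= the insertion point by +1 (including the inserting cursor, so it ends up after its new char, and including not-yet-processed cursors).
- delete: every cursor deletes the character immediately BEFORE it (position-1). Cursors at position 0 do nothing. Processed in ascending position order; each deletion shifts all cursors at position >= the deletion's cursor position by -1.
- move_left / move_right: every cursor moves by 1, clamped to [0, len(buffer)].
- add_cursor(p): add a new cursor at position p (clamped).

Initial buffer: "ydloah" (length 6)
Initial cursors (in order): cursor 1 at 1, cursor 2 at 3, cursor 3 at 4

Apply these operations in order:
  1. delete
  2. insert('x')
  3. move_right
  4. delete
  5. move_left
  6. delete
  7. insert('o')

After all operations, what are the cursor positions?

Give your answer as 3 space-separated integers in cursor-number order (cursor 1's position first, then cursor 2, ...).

Answer: 3 3 3

Derivation:
After op 1 (delete): buffer="dah" (len 3), cursors c1@0 c2@1 c3@1, authorship ...
After op 2 (insert('x')): buffer="xdxxah" (len 6), cursors c1@1 c2@4 c3@4, authorship 1.23..
After op 3 (move_right): buffer="xdxxah" (len 6), cursors c1@2 c2@5 c3@5, authorship 1.23..
After op 4 (delete): buffer="xxh" (len 3), cursors c1@1 c2@2 c3@2, authorship 12.
After op 5 (move_left): buffer="xxh" (len 3), cursors c1@0 c2@1 c3@1, authorship 12.
After op 6 (delete): buffer="xh" (len 2), cursors c1@0 c2@0 c3@0, authorship 2.
After op 7 (insert('o')): buffer="oooxh" (len 5), cursors c1@3 c2@3 c3@3, authorship 1232.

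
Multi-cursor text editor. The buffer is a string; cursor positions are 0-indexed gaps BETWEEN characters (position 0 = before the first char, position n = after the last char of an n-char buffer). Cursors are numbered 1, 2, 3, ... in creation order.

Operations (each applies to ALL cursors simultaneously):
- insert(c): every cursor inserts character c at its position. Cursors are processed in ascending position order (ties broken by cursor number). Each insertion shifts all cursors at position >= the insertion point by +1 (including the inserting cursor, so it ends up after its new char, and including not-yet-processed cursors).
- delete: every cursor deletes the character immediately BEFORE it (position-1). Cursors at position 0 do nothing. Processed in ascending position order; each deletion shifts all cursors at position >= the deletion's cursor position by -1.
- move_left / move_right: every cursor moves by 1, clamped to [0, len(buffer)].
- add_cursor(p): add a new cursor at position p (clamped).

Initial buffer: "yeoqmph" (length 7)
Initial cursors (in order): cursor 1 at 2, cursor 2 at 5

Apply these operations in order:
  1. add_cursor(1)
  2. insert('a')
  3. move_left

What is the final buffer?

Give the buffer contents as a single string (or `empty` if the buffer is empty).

After op 1 (add_cursor(1)): buffer="yeoqmph" (len 7), cursors c3@1 c1@2 c2@5, authorship .......
After op 2 (insert('a')): buffer="yaeaoqmaph" (len 10), cursors c3@2 c1@4 c2@8, authorship .3.1...2..
After op 3 (move_left): buffer="yaeaoqmaph" (len 10), cursors c3@1 c1@3 c2@7, authorship .3.1...2..

Answer: yaeaoqmaph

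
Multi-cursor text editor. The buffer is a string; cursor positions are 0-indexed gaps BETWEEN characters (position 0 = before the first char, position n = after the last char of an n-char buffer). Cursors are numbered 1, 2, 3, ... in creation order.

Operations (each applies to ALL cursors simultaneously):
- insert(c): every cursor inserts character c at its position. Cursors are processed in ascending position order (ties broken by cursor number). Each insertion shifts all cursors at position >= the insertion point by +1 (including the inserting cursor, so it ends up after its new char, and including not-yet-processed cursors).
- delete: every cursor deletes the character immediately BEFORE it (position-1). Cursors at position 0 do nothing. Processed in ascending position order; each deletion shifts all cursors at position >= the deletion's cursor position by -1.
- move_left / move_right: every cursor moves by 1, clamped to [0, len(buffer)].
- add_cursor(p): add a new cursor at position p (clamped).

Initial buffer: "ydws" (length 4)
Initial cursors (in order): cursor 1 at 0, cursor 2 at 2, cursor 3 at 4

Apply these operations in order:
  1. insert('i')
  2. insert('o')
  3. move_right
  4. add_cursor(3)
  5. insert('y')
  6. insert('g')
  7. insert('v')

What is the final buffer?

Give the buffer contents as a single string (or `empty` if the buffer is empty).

Answer: ioyyyggvvdiowygvsioygv

Derivation:
After op 1 (insert('i')): buffer="iydiwsi" (len 7), cursors c1@1 c2@4 c3@7, authorship 1..2..3
After op 2 (insert('o')): buffer="ioydiowsio" (len 10), cursors c1@2 c2@6 c3@10, authorship 11..22..33
After op 3 (move_right): buffer="ioydiowsio" (len 10), cursors c1@3 c2@7 c3@10, authorship 11..22..33
After op 4 (add_cursor(3)): buffer="ioydiowsio" (len 10), cursors c1@3 c4@3 c2@7 c3@10, authorship 11..22..33
After op 5 (insert('y')): buffer="ioyyydiowysioy" (len 14), cursors c1@5 c4@5 c2@10 c3@14, authorship 11.14.22.2.333
After op 6 (insert('g')): buffer="ioyyyggdiowygsioyg" (len 18), cursors c1@7 c4@7 c2@13 c3@18, authorship 11.1414.22.22.3333
After op 7 (insert('v')): buffer="ioyyyggvvdiowygvsioygv" (len 22), cursors c1@9 c4@9 c2@16 c3@22, authorship 11.141414.22.222.33333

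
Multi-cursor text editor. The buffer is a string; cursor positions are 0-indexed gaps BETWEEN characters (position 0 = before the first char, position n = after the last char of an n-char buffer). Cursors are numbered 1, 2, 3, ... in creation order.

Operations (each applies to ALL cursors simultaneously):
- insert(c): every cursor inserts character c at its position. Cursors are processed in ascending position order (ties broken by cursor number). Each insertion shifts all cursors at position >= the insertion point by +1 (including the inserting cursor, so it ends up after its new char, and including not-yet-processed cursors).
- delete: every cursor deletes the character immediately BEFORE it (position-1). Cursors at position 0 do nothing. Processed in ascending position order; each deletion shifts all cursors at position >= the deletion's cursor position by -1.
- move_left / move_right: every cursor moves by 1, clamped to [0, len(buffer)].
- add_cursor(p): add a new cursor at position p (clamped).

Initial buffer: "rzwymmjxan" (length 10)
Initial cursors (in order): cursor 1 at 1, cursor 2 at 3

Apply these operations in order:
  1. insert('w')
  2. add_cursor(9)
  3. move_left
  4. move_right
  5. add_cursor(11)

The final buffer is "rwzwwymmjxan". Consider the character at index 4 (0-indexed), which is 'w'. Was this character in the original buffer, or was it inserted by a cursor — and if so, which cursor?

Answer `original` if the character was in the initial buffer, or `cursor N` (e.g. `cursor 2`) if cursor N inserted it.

Answer: cursor 2

Derivation:
After op 1 (insert('w')): buffer="rwzwwymmjxan" (len 12), cursors c1@2 c2@5, authorship .1..2.......
After op 2 (add_cursor(9)): buffer="rwzwwymmjxan" (len 12), cursors c1@2 c2@5 c3@9, authorship .1..2.......
After op 3 (move_left): buffer="rwzwwymmjxan" (len 12), cursors c1@1 c2@4 c3@8, authorship .1..2.......
After op 4 (move_right): buffer="rwzwwymmjxan" (len 12), cursors c1@2 c2@5 c3@9, authorship .1..2.......
After op 5 (add_cursor(11)): buffer="rwzwwymmjxan" (len 12), cursors c1@2 c2@5 c3@9 c4@11, authorship .1..2.......
Authorship (.=original, N=cursor N): . 1 . . 2 . . . . . . .
Index 4: author = 2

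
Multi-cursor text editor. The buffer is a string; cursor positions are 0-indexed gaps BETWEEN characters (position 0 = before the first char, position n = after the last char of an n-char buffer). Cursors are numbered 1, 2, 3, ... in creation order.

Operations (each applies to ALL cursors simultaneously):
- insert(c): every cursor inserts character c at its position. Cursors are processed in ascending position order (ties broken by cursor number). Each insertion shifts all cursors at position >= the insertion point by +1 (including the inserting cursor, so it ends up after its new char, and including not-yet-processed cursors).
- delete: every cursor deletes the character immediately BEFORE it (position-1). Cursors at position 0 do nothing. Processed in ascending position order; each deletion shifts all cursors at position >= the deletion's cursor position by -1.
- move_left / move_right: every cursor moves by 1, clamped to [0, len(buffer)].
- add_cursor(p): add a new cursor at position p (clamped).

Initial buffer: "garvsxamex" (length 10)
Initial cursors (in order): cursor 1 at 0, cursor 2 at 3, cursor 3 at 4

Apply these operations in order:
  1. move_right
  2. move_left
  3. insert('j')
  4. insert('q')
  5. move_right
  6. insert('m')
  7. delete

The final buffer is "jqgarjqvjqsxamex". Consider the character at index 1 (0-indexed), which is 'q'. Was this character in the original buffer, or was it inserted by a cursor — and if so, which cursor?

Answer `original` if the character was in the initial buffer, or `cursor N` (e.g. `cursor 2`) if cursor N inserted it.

After op 1 (move_right): buffer="garvsxamex" (len 10), cursors c1@1 c2@4 c3@5, authorship ..........
After op 2 (move_left): buffer="garvsxamex" (len 10), cursors c1@0 c2@3 c3@4, authorship ..........
After op 3 (insert('j')): buffer="jgarjvjsxamex" (len 13), cursors c1@1 c2@5 c3@7, authorship 1...2.3......
After op 4 (insert('q')): buffer="jqgarjqvjqsxamex" (len 16), cursors c1@2 c2@7 c3@10, authorship 11...22.33......
After op 5 (move_right): buffer="jqgarjqvjqsxamex" (len 16), cursors c1@3 c2@8 c3@11, authorship 11...22.33......
After op 6 (insert('m')): buffer="jqgmarjqvmjqsmxamex" (len 19), cursors c1@4 c2@10 c3@14, authorship 11.1..22.233.3.....
After op 7 (delete): buffer="jqgarjqvjqsxamex" (len 16), cursors c1@3 c2@8 c3@11, authorship 11...22.33......
Authorship (.=original, N=cursor N): 1 1 . . . 2 2 . 3 3 . . . . . .
Index 1: author = 1

Answer: cursor 1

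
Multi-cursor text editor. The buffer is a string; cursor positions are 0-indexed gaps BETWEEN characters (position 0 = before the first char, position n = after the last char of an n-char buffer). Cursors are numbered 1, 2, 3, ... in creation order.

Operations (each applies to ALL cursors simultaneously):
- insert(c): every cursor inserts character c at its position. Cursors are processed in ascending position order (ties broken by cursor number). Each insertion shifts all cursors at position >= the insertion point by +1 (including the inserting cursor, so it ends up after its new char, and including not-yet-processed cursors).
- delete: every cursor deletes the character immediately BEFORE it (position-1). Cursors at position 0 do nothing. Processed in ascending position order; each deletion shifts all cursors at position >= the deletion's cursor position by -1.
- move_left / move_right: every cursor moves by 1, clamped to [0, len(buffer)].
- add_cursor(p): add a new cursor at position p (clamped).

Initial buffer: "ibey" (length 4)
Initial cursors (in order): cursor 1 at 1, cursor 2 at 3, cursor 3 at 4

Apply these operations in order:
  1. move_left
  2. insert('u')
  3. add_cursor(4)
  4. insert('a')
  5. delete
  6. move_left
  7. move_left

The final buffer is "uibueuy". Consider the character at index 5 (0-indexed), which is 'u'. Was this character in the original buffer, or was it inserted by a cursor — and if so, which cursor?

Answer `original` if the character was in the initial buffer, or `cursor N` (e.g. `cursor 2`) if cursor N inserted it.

After op 1 (move_left): buffer="ibey" (len 4), cursors c1@0 c2@2 c3@3, authorship ....
After op 2 (insert('u')): buffer="uibueuy" (len 7), cursors c1@1 c2@4 c3@6, authorship 1..2.3.
After op 3 (add_cursor(4)): buffer="uibueuy" (len 7), cursors c1@1 c2@4 c4@4 c3@6, authorship 1..2.3.
After op 4 (insert('a')): buffer="uaibuaaeuay" (len 11), cursors c1@2 c2@7 c4@7 c3@10, authorship 11..224.33.
After op 5 (delete): buffer="uibueuy" (len 7), cursors c1@1 c2@4 c4@4 c3@6, authorship 1..2.3.
After op 6 (move_left): buffer="uibueuy" (len 7), cursors c1@0 c2@3 c4@3 c3@5, authorship 1..2.3.
After op 7 (move_left): buffer="uibueuy" (len 7), cursors c1@0 c2@2 c4@2 c3@4, authorship 1..2.3.
Authorship (.=original, N=cursor N): 1 . . 2 . 3 .
Index 5: author = 3

Answer: cursor 3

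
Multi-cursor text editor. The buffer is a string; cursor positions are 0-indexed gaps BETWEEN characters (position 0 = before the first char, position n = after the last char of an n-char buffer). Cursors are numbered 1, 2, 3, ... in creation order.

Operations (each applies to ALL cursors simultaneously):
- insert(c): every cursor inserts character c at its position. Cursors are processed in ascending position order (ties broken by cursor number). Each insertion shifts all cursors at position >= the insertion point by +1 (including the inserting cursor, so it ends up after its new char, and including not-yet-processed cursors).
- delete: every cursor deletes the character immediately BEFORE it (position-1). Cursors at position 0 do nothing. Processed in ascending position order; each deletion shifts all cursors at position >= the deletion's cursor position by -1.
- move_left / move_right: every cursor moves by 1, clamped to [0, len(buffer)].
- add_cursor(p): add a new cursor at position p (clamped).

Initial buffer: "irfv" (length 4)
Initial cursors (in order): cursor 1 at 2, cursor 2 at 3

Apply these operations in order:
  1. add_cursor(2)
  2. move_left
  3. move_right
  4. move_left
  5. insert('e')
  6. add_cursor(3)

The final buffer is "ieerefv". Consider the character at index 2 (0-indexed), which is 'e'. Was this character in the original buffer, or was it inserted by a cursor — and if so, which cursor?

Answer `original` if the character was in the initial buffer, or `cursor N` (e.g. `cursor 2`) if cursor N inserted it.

Answer: cursor 3

Derivation:
After op 1 (add_cursor(2)): buffer="irfv" (len 4), cursors c1@2 c3@2 c2@3, authorship ....
After op 2 (move_left): buffer="irfv" (len 4), cursors c1@1 c3@1 c2@2, authorship ....
After op 3 (move_right): buffer="irfv" (len 4), cursors c1@2 c3@2 c2@3, authorship ....
After op 4 (move_left): buffer="irfv" (len 4), cursors c1@1 c3@1 c2@2, authorship ....
After op 5 (insert('e')): buffer="ieerefv" (len 7), cursors c1@3 c3@3 c2@5, authorship .13.2..
After op 6 (add_cursor(3)): buffer="ieerefv" (len 7), cursors c1@3 c3@3 c4@3 c2@5, authorship .13.2..
Authorship (.=original, N=cursor N): . 1 3 . 2 . .
Index 2: author = 3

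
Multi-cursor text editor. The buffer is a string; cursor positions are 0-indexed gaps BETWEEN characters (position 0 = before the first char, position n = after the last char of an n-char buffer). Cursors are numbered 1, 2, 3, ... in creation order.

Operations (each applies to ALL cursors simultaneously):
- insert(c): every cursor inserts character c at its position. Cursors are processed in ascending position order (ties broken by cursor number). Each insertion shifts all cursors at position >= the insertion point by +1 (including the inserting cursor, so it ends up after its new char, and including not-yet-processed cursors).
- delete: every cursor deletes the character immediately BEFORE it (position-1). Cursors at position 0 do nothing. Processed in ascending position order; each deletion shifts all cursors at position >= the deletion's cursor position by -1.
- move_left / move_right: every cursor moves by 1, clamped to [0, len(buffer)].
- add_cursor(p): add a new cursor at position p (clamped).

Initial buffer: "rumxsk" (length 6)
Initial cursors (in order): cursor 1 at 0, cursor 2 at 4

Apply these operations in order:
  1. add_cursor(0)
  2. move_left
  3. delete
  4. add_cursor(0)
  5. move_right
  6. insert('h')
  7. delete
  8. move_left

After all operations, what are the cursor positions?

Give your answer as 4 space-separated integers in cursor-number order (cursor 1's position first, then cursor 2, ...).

Answer: 0 2 0 0

Derivation:
After op 1 (add_cursor(0)): buffer="rumxsk" (len 6), cursors c1@0 c3@0 c2@4, authorship ......
After op 2 (move_left): buffer="rumxsk" (len 6), cursors c1@0 c3@0 c2@3, authorship ......
After op 3 (delete): buffer="ruxsk" (len 5), cursors c1@0 c3@0 c2@2, authorship .....
After op 4 (add_cursor(0)): buffer="ruxsk" (len 5), cursors c1@0 c3@0 c4@0 c2@2, authorship .....
After op 5 (move_right): buffer="ruxsk" (len 5), cursors c1@1 c3@1 c4@1 c2@3, authorship .....
After op 6 (insert('h')): buffer="rhhhuxhsk" (len 9), cursors c1@4 c3@4 c4@4 c2@7, authorship .134..2..
After op 7 (delete): buffer="ruxsk" (len 5), cursors c1@1 c3@1 c4@1 c2@3, authorship .....
After op 8 (move_left): buffer="ruxsk" (len 5), cursors c1@0 c3@0 c4@0 c2@2, authorship .....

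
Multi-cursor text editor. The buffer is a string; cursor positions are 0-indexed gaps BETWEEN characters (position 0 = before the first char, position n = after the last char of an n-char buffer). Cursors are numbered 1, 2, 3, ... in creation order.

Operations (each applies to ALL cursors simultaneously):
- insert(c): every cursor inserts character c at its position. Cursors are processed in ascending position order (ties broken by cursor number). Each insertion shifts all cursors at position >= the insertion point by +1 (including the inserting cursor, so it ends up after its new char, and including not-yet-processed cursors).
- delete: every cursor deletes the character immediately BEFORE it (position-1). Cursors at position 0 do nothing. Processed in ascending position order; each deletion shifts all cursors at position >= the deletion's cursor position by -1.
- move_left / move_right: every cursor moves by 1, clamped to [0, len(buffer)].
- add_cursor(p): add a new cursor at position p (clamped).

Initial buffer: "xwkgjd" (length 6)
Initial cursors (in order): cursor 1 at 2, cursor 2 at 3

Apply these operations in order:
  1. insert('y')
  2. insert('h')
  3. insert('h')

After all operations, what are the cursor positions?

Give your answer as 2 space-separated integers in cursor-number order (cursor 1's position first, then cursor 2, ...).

After op 1 (insert('y')): buffer="xwykygjd" (len 8), cursors c1@3 c2@5, authorship ..1.2...
After op 2 (insert('h')): buffer="xwyhkyhgjd" (len 10), cursors c1@4 c2@7, authorship ..11.22...
After op 3 (insert('h')): buffer="xwyhhkyhhgjd" (len 12), cursors c1@5 c2@9, authorship ..111.222...

Answer: 5 9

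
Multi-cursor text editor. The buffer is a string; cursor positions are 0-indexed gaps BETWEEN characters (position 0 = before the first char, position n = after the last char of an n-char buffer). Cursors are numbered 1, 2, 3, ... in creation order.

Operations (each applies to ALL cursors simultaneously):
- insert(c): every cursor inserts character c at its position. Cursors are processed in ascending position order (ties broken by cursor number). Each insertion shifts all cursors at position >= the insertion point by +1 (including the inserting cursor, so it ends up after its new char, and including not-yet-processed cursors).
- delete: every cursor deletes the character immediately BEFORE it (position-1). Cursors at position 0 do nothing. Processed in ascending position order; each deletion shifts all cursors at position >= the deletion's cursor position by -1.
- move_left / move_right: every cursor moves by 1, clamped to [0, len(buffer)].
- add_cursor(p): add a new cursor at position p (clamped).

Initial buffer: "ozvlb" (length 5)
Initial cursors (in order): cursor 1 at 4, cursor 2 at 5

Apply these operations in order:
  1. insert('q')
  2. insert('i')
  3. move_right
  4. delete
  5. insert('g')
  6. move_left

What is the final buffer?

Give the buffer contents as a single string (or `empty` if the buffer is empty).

Answer: ozvlqigqg

Derivation:
After op 1 (insert('q')): buffer="ozvlqbq" (len 7), cursors c1@5 c2@7, authorship ....1.2
After op 2 (insert('i')): buffer="ozvlqibqi" (len 9), cursors c1@6 c2@9, authorship ....11.22
After op 3 (move_right): buffer="ozvlqibqi" (len 9), cursors c1@7 c2@9, authorship ....11.22
After op 4 (delete): buffer="ozvlqiq" (len 7), cursors c1@6 c2@7, authorship ....112
After op 5 (insert('g')): buffer="ozvlqigqg" (len 9), cursors c1@7 c2@9, authorship ....11122
After op 6 (move_left): buffer="ozvlqigqg" (len 9), cursors c1@6 c2@8, authorship ....11122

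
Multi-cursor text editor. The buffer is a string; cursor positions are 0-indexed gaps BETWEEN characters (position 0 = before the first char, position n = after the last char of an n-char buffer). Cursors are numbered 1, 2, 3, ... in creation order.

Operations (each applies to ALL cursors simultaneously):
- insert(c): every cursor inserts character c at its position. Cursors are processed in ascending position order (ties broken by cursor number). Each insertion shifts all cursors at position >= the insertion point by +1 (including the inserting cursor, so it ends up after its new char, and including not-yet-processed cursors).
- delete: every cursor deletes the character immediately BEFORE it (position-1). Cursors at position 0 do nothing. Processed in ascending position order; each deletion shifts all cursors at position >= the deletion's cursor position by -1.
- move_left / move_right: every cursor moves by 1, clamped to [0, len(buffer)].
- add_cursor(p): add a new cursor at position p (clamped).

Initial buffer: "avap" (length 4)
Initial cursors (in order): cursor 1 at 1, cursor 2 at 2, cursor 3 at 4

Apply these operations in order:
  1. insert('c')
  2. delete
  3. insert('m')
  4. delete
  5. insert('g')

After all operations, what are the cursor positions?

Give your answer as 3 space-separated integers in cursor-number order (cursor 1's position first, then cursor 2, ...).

After op 1 (insert('c')): buffer="acvcapc" (len 7), cursors c1@2 c2@4 c3@7, authorship .1.2..3
After op 2 (delete): buffer="avap" (len 4), cursors c1@1 c2@2 c3@4, authorship ....
After op 3 (insert('m')): buffer="amvmapm" (len 7), cursors c1@2 c2@4 c3@7, authorship .1.2..3
After op 4 (delete): buffer="avap" (len 4), cursors c1@1 c2@2 c3@4, authorship ....
After op 5 (insert('g')): buffer="agvgapg" (len 7), cursors c1@2 c2@4 c3@7, authorship .1.2..3

Answer: 2 4 7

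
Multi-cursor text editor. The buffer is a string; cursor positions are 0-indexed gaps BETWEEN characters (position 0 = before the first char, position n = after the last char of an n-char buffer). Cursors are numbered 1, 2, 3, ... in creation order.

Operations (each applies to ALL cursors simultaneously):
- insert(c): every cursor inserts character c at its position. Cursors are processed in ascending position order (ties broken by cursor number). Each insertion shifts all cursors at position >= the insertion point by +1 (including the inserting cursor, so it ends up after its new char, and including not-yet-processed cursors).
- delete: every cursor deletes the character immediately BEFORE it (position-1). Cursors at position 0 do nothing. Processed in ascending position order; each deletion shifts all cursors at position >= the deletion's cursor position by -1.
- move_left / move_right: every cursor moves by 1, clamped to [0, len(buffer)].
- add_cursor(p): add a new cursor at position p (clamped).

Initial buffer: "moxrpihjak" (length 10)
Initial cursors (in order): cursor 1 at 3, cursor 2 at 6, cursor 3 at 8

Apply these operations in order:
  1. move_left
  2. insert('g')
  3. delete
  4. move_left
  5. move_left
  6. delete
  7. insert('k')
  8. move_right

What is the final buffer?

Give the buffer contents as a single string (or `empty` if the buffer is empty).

After op 1 (move_left): buffer="moxrpihjak" (len 10), cursors c1@2 c2@5 c3@7, authorship ..........
After op 2 (insert('g')): buffer="mogxrpgihgjak" (len 13), cursors c1@3 c2@7 c3@10, authorship ..1...2..3...
After op 3 (delete): buffer="moxrpihjak" (len 10), cursors c1@2 c2@5 c3@7, authorship ..........
After op 4 (move_left): buffer="moxrpihjak" (len 10), cursors c1@1 c2@4 c3@6, authorship ..........
After op 5 (move_left): buffer="moxrpihjak" (len 10), cursors c1@0 c2@3 c3@5, authorship ..........
After op 6 (delete): buffer="morihjak" (len 8), cursors c1@0 c2@2 c3@3, authorship ........
After op 7 (insert('k')): buffer="kmokrkihjak" (len 11), cursors c1@1 c2@4 c3@6, authorship 1..2.3.....
After op 8 (move_right): buffer="kmokrkihjak" (len 11), cursors c1@2 c2@5 c3@7, authorship 1..2.3.....

Answer: kmokrkihjak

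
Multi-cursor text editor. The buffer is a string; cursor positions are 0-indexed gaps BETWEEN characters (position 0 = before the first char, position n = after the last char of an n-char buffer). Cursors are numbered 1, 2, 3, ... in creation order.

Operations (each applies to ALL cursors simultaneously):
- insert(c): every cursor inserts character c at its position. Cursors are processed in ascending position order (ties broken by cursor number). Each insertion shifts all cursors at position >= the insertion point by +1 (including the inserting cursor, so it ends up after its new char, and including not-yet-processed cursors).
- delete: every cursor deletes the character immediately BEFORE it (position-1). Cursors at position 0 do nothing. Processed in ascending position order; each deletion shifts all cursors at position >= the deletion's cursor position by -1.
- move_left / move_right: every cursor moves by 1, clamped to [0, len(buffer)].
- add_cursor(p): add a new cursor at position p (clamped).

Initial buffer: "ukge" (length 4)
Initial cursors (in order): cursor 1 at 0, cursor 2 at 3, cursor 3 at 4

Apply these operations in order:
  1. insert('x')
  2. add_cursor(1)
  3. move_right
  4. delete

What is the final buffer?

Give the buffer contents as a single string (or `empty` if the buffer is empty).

Answer: kgx

Derivation:
After op 1 (insert('x')): buffer="xukgxex" (len 7), cursors c1@1 c2@5 c3@7, authorship 1...2.3
After op 2 (add_cursor(1)): buffer="xukgxex" (len 7), cursors c1@1 c4@1 c2@5 c3@7, authorship 1...2.3
After op 3 (move_right): buffer="xukgxex" (len 7), cursors c1@2 c4@2 c2@6 c3@7, authorship 1...2.3
After op 4 (delete): buffer="kgx" (len 3), cursors c1@0 c4@0 c2@3 c3@3, authorship ..2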